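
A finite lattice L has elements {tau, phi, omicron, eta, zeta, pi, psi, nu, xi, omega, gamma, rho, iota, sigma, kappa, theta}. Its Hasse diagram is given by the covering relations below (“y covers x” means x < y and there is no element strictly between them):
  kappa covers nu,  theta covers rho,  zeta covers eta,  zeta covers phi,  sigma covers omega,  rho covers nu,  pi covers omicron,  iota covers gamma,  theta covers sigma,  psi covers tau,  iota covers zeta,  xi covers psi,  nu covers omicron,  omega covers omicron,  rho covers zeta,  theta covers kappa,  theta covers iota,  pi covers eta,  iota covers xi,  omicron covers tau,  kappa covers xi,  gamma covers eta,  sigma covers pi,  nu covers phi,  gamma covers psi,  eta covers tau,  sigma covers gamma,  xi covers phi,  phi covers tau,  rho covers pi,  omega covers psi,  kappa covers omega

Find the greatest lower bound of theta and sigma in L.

Common lower bounds of {theta, sigma}: eta, gamma, omega, omicron, pi, psi, sigma, tau.
The greatest among these is sigma.

sigma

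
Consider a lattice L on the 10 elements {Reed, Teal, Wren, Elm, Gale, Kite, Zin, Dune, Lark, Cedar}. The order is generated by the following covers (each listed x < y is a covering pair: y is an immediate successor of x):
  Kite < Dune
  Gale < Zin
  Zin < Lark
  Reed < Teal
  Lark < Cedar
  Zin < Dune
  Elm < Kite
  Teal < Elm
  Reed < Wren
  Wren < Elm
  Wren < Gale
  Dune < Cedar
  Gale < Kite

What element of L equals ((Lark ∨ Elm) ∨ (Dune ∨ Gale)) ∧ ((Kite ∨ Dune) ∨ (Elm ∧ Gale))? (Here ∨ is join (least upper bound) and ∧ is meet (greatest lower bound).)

Dune

Lark ∨ Elm = Cedar
Dune ∨ Gale = Dune
Cedar ∨ Dune = Cedar
Kite ∨ Dune = Dune
Elm ∧ Gale = Wren
Dune ∨ Wren = Dune
Cedar ∧ Dune = Dune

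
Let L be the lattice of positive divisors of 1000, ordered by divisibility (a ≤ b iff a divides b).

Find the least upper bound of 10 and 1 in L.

10

In the divisibility order, the join is the least common multiple: lcm(10, 1) = 10.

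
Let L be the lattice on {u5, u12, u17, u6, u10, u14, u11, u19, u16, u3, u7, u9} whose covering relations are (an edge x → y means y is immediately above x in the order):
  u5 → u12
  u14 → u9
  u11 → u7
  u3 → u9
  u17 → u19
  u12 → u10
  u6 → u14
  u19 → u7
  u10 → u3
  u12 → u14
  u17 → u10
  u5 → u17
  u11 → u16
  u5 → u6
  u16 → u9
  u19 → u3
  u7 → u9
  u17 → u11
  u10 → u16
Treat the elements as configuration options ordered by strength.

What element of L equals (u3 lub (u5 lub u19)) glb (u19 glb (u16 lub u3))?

u19

u5 ∨ u19 = u19
u3 ∨ u19 = u3
u16 ∨ u3 = u9
u19 ∧ u9 = u19
u3 ∧ u19 = u19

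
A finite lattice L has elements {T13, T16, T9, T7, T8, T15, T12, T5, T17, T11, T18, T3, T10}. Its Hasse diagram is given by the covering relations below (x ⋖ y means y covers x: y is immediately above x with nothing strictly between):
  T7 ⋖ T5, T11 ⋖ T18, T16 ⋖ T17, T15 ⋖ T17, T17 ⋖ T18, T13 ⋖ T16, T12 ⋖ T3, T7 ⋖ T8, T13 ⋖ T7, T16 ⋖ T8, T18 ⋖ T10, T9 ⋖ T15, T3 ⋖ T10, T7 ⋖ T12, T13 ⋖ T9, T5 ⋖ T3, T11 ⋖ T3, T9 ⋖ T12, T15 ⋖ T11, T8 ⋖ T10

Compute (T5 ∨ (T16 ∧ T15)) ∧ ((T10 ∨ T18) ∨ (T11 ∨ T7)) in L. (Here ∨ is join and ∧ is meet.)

T16 ∧ T15 = T13
T5 ∨ T13 = T5
T10 ∨ T18 = T10
T11 ∨ T7 = T3
T10 ∨ T3 = T10
T5 ∧ T10 = T5

T5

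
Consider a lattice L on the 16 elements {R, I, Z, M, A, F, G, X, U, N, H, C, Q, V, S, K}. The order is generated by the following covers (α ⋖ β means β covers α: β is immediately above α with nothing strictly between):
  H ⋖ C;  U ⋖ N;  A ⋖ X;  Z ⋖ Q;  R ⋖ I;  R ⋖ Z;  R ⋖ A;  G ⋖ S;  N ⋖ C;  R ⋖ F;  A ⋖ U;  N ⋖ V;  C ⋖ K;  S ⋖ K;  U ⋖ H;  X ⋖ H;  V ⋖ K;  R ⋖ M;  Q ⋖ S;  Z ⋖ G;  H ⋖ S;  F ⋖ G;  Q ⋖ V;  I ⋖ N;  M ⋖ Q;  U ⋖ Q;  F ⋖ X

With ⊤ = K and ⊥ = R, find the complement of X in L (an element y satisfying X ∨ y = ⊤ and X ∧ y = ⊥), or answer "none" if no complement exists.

none

For every candidate y, either X ∨ y ≠ K or X ∧ y ≠ R; no complement exists.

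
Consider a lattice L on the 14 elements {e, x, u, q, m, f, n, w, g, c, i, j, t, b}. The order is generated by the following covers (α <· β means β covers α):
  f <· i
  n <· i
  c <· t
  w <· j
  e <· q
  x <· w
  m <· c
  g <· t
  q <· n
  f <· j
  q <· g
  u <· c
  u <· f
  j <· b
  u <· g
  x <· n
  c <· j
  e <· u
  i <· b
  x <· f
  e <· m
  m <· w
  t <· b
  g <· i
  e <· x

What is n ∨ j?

Common upper bounds of {n, j}: b.
The least among these is b.

b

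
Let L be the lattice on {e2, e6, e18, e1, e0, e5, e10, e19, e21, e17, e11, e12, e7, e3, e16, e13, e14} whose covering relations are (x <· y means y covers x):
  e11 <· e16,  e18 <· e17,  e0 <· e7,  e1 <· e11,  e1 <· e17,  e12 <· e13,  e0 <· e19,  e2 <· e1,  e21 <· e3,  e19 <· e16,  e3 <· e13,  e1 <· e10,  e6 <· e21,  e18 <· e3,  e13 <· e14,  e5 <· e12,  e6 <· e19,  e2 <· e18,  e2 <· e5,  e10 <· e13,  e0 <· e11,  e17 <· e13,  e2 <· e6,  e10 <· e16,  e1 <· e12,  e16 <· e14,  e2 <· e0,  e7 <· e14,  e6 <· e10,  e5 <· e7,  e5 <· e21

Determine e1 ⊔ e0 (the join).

e11

Common upper bounds of {e1, e0}: e11, e14, e16.
The least among these is e11.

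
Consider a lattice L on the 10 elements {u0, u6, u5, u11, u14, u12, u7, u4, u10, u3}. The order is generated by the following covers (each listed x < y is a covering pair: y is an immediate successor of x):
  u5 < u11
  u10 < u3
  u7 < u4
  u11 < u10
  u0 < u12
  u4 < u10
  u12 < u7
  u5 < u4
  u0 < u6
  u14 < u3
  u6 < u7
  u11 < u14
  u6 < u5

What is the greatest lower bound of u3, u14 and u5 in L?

Common lower bounds of {u3, u14, u5}: u0, u5, u6.
The greatest among these is u5.

u5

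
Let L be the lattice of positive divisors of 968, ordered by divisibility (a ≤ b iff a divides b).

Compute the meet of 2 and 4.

2

In the divisibility order, the meet is the greatest common divisor: gcd(2, 4) = 2.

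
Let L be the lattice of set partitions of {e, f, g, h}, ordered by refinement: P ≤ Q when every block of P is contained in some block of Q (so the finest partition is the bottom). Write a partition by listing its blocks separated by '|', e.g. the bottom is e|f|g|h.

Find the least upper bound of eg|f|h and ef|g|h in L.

efg|h

Common upper bounds of {eg|f|h, ef|g|h}: efgh, efg|h.
The least among these is efg|h.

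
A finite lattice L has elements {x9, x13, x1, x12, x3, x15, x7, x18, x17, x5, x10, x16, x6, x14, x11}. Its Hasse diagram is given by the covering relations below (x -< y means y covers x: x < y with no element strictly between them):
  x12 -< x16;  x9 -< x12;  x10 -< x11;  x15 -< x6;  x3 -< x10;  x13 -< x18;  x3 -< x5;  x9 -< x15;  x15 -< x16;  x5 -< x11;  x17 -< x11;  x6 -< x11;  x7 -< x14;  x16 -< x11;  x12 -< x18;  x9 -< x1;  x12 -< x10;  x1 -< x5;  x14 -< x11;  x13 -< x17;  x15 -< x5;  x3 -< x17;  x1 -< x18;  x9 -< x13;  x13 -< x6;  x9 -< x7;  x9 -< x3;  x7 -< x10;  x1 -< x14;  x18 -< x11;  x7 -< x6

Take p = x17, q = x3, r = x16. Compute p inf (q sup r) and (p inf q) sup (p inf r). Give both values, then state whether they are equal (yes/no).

q sup r = x11, so p inf (q sup r) = x17 inf x11 = x17.
p inf q = x3 and p inf r = x9, so (p inf q) sup (p inf r) = x3 sup x9 = x3.
Equal: no.

x17; x3; no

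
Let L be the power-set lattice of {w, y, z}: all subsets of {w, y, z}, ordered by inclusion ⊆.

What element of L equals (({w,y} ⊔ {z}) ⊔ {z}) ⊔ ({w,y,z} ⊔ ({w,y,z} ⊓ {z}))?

{w,y} ∨ {z} = {w,y,z}
{w,y,z} ∨ {z} = {w,y,z}
{w,y,z} ∧ {z} = {z}
{w,y,z} ∨ {z} = {w,y,z}
{w,y,z} ∨ {w,y,z} = {w,y,z}

{w,y,z}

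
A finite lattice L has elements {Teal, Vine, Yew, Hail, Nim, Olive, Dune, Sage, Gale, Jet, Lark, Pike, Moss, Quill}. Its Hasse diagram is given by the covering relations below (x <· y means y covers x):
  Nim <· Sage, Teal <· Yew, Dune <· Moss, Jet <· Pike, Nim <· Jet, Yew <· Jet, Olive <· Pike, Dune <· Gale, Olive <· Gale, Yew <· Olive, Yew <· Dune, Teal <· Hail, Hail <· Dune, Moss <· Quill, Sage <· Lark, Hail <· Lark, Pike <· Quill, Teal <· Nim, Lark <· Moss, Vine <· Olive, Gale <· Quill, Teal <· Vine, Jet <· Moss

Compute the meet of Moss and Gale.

Dune

Common lower bounds of {Moss, Gale}: Dune, Hail, Teal, Yew.
The greatest among these is Dune.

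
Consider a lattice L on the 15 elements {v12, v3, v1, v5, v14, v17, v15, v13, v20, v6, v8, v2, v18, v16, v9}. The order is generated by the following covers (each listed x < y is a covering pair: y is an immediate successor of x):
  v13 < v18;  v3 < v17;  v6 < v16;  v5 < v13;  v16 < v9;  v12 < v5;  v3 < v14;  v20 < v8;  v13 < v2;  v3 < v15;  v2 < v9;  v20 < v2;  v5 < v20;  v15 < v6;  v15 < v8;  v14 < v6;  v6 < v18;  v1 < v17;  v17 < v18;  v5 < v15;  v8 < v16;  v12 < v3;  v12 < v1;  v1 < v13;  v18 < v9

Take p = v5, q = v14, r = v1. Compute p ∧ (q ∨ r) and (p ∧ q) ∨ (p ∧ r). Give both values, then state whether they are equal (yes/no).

q ∨ r = v18, so p ∧ (q ∨ r) = v5 ∧ v18 = v5.
p ∧ q = v12 and p ∧ r = v12, so (p ∧ q) ∨ (p ∧ r) = v12 ∨ v12 = v12.
Equal: no.

v5; v12; no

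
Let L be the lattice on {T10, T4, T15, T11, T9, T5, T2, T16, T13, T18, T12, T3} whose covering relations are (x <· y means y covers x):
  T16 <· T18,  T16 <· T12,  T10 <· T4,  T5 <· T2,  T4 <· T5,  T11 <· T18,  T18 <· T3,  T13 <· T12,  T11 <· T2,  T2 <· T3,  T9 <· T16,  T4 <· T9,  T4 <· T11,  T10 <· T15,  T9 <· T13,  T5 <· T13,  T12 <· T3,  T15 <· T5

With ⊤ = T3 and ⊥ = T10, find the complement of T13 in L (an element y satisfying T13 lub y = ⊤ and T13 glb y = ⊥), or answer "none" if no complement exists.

For every candidate y, either T13 ∨ y ≠ T3 or T13 ∧ y ≠ T10; no complement exists.

none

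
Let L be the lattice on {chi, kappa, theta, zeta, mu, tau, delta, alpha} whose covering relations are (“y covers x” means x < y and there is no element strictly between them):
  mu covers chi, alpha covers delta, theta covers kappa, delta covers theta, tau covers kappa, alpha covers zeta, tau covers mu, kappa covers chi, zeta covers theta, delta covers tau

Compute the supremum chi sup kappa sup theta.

theta

Common upper bounds of {chi, kappa, theta}: alpha, delta, theta, zeta.
The least among these is theta.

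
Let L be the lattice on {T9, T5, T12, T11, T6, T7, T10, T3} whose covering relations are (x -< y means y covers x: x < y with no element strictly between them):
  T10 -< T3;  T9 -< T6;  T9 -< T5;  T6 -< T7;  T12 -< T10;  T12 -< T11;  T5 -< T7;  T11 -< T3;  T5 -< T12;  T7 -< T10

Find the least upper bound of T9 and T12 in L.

Common upper bounds of {T9, T12}: T10, T11, T12, T3.
The least among these is T12.

T12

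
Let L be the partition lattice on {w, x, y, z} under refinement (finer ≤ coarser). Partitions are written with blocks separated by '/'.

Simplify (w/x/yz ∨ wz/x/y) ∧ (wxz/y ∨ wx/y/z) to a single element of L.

w/x/yz ∨ wz/x/y = wyz/x
wxz/y ∨ wx/y/z = wxz/y
wyz/x ∧ wxz/y = wz/x/y

wz/x/y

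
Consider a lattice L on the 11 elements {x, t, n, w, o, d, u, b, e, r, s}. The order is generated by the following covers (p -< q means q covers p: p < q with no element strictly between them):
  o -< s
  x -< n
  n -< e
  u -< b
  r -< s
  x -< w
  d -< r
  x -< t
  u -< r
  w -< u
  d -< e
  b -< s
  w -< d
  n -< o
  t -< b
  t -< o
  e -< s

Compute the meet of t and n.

x

Common lower bounds of {t, n}: x.
The greatest among these is x.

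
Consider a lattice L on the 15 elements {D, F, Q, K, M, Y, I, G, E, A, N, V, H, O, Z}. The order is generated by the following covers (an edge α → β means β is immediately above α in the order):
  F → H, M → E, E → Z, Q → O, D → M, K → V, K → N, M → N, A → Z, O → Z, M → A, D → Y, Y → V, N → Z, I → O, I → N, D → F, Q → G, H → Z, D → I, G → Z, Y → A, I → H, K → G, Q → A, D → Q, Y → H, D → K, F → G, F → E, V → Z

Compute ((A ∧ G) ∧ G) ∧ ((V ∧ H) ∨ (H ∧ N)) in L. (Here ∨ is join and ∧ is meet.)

D

A ∧ G = Q
Q ∧ G = Q
V ∧ H = Y
H ∧ N = I
Y ∨ I = H
Q ∧ H = D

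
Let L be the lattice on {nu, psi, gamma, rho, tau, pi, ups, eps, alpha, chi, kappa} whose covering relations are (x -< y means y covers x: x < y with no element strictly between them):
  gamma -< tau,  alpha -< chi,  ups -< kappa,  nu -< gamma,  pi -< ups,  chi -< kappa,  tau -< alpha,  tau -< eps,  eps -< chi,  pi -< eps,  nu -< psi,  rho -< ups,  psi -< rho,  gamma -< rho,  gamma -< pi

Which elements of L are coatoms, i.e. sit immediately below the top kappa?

The coatoms are exactly the elements covered by kappa: chi, ups.

chi, ups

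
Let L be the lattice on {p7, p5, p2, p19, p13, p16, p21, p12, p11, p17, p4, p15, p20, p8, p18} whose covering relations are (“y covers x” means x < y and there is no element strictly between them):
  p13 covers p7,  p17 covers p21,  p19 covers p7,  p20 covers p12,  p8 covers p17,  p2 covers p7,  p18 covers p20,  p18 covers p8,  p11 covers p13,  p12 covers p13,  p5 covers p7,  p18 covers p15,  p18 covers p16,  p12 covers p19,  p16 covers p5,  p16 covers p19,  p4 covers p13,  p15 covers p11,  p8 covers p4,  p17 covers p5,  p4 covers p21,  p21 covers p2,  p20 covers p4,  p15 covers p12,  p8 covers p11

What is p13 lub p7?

Common upper bounds of {p13, p7}: p11, p12, p13, p15, p18, p20, p4, p8.
The least among these is p13.

p13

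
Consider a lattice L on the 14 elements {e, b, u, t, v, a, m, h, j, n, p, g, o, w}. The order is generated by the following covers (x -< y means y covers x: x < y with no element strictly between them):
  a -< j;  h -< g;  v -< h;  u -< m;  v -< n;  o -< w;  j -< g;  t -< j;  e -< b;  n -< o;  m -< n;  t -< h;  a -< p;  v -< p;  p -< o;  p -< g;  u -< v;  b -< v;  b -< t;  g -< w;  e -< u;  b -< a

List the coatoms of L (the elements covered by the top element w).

g, o

The coatoms are exactly the elements covered by w: g, o.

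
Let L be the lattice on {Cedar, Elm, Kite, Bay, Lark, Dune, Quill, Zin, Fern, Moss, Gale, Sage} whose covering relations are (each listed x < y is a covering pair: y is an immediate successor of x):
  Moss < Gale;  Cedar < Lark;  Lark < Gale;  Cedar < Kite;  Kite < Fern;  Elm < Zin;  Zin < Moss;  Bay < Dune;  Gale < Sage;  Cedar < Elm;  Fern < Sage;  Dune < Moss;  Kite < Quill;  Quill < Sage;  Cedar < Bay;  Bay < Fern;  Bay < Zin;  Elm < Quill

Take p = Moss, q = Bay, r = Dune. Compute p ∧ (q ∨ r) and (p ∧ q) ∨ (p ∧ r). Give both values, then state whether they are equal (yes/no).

Dune; Dune; yes

q ∨ r = Dune, so p ∧ (q ∨ r) = Moss ∧ Dune = Dune.
p ∧ q = Bay and p ∧ r = Dune, so (p ∧ q) ∨ (p ∧ r) = Bay ∨ Dune = Dune.
Equal: yes.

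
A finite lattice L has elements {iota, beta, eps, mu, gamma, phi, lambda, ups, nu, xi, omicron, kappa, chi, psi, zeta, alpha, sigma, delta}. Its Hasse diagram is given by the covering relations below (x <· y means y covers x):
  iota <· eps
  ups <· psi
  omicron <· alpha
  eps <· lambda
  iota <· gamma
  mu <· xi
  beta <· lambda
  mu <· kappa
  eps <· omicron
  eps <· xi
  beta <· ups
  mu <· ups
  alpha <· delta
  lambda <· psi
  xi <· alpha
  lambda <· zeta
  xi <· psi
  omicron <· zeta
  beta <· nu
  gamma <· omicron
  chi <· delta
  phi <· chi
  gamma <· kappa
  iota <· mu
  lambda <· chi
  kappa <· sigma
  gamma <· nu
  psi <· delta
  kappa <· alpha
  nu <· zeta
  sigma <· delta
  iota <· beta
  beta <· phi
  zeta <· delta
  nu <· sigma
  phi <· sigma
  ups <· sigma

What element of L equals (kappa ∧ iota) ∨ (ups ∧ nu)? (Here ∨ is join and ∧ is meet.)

beta

kappa ∧ iota = iota
ups ∧ nu = beta
iota ∨ beta = beta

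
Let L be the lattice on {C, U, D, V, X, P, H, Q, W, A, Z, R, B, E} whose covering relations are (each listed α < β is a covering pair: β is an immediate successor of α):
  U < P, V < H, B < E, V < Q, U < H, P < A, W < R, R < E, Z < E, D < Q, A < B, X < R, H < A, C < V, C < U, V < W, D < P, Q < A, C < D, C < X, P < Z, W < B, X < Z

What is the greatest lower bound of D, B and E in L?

D

Common lower bounds of {D, B, E}: C, D.
The greatest among these is D.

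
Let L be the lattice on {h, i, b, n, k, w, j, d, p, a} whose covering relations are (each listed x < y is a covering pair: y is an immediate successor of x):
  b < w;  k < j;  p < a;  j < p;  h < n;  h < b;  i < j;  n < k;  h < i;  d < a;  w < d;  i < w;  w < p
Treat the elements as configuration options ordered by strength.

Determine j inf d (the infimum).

i

Common lower bounds of {j, d}: h, i.
The greatest among these is i.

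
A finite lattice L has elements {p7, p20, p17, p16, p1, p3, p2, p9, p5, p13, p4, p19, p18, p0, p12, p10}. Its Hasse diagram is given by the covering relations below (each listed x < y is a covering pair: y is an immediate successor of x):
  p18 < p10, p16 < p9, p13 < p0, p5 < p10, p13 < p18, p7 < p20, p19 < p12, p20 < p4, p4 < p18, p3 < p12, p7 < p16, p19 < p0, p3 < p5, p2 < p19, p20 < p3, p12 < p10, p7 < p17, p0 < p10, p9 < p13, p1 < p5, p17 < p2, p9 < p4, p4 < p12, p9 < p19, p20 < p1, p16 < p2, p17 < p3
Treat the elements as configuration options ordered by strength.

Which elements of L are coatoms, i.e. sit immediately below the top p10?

p0, p12, p18, p5

The coatoms are exactly the elements covered by p10: p0, p12, p18, p5.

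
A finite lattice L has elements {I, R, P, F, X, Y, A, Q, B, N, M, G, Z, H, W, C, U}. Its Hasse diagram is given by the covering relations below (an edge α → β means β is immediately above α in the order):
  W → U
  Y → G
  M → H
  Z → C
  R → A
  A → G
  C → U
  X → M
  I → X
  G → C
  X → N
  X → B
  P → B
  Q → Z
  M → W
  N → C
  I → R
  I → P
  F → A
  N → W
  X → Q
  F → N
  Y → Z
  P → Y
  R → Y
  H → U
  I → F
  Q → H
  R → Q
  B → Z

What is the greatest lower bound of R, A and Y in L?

Common lower bounds of {R, A, Y}: I, R.
The greatest among these is R.

R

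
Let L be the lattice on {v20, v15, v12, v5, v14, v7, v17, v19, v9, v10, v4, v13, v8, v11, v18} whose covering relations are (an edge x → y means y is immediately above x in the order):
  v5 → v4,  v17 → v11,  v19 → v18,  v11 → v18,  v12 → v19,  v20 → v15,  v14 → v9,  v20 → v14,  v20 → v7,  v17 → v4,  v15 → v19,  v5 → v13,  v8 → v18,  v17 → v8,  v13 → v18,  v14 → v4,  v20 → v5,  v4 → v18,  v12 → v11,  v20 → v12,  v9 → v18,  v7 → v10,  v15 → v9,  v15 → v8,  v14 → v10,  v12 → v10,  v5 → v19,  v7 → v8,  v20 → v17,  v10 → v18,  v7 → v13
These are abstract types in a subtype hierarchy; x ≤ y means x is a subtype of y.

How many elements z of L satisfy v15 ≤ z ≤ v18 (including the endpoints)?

5

The interval [v15, v18] = {v15, v18, v19, v8, v9}, which has 5 elements.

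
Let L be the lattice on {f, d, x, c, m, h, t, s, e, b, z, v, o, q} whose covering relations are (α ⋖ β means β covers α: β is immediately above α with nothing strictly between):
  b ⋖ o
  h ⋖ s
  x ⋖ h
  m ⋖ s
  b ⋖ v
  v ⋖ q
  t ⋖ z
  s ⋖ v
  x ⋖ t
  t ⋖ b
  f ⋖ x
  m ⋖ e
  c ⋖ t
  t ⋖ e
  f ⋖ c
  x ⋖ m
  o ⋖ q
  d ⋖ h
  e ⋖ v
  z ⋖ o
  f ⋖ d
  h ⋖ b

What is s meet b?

Common lower bounds of {s, b}: d, f, h, x.
The greatest among these is h.

h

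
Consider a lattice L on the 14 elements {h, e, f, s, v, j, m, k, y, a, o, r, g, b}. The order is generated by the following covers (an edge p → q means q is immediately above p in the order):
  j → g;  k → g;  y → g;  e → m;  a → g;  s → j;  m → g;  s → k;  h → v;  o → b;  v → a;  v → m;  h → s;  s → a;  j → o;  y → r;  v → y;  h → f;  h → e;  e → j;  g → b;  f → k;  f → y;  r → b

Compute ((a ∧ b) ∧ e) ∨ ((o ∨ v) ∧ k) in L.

a ∧ b = a
a ∧ e = h
o ∨ v = b
b ∧ k = k
h ∨ k = k

k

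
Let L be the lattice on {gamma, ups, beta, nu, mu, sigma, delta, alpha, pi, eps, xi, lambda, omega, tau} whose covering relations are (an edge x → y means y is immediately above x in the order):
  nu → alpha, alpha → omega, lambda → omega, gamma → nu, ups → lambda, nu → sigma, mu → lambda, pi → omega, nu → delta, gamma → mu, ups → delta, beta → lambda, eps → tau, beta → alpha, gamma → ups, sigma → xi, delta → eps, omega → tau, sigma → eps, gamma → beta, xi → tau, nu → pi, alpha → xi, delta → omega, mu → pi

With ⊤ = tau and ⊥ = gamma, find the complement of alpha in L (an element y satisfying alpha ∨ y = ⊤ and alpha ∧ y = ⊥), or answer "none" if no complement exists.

For every candidate y, either alpha ∨ y ≠ tau or alpha ∧ y ≠ gamma; no complement exists.

none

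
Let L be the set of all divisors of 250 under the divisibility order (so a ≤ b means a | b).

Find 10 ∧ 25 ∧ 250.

In the divisibility order, the meet is the greatest common divisor: gcd(10, 25, 250) = 5.

5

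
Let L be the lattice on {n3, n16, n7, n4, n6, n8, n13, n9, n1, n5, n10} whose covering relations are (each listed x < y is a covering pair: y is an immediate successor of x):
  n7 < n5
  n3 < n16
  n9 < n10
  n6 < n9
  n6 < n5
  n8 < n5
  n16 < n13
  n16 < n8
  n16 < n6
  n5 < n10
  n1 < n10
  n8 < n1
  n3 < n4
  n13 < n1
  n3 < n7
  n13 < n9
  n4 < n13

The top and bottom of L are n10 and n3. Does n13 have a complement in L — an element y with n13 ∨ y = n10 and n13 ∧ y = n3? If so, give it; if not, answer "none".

Need y with n13 ∨ y = n10 and n13 ∧ y = n3.
Checking each element gives: n7.

n7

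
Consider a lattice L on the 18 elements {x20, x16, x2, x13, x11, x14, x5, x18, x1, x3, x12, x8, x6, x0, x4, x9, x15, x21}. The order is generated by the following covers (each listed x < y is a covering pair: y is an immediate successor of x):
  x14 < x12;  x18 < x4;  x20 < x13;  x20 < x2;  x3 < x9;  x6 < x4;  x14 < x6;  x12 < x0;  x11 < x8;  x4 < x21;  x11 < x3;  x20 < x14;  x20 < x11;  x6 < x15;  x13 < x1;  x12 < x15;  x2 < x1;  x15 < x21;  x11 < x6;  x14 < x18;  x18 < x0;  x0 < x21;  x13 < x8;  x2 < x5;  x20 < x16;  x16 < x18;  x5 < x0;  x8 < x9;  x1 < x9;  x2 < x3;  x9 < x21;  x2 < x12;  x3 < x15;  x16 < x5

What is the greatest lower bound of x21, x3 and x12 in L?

x2

Common lower bounds of {x21, x3, x12}: x2, x20.
The greatest among these is x2.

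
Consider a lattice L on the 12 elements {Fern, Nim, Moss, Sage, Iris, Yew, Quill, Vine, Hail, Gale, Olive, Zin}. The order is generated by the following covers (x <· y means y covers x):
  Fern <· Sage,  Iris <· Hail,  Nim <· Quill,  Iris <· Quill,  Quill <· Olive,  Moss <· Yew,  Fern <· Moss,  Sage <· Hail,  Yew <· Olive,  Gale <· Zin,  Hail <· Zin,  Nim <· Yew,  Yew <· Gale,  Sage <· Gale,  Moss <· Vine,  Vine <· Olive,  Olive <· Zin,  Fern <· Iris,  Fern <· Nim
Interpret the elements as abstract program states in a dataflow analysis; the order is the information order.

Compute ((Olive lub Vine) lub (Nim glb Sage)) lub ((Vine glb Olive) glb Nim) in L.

Olive

Olive ∨ Vine = Olive
Nim ∧ Sage = Fern
Olive ∨ Fern = Olive
Vine ∧ Olive = Vine
Vine ∧ Nim = Fern
Olive ∨ Fern = Olive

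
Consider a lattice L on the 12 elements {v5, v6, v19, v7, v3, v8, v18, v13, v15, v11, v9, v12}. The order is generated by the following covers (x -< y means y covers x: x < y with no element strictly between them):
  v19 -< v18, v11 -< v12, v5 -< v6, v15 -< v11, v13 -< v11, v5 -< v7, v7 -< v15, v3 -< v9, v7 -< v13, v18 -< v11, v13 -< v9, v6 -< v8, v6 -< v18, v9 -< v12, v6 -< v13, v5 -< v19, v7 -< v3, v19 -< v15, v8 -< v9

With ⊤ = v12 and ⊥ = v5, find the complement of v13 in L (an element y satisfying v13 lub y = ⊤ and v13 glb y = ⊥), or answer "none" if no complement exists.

For every candidate y, either v13 ∨ y ≠ v12 or v13 ∧ y ≠ v5; no complement exists.

none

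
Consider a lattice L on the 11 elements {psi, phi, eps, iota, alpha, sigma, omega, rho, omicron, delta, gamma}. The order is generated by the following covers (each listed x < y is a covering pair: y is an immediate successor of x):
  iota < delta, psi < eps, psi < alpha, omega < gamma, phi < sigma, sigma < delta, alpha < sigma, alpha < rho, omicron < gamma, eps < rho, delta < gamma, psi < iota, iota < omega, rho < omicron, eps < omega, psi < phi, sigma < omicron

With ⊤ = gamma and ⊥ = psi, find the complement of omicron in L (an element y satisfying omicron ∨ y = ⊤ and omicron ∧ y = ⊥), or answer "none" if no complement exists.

Need y with omicron ∨ y = gamma and omicron ∧ y = psi.
Checking each element gives: iota.

iota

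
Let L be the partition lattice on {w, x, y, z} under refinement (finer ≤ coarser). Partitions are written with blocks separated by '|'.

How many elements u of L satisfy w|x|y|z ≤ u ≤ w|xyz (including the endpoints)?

5

The interval [w|x|y|z, w|xyz] = {w|xyz, w|xy|z, w|xz|y, w|x|yz, w|x|y|z}, which has 5 elements.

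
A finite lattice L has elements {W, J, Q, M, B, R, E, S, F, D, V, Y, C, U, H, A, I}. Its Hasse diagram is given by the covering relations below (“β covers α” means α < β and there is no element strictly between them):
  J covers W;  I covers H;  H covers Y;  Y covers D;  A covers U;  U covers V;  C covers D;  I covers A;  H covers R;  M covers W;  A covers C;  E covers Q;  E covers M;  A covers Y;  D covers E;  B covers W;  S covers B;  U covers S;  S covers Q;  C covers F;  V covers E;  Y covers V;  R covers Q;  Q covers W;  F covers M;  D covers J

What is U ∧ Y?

Common lower bounds of {U, Y}: E, M, Q, V, W.
The greatest among these is V.

V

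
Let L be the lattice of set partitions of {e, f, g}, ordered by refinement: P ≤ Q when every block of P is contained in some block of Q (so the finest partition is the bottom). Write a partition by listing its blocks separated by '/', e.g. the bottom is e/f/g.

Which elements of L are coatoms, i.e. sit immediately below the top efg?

e/fg, ef/g, eg/f

The coatoms are exactly the elements covered by efg: e/fg, ef/g, eg/f.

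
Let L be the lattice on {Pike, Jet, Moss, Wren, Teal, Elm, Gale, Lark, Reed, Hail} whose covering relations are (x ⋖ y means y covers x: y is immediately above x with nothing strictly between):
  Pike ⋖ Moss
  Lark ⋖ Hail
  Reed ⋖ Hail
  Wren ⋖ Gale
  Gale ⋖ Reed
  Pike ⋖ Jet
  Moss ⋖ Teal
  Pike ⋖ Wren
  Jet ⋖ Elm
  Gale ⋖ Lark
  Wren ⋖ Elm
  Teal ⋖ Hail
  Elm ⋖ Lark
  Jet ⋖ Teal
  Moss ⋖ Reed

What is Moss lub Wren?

Reed

Common upper bounds of {Moss, Wren}: Hail, Reed.
The least among these is Reed.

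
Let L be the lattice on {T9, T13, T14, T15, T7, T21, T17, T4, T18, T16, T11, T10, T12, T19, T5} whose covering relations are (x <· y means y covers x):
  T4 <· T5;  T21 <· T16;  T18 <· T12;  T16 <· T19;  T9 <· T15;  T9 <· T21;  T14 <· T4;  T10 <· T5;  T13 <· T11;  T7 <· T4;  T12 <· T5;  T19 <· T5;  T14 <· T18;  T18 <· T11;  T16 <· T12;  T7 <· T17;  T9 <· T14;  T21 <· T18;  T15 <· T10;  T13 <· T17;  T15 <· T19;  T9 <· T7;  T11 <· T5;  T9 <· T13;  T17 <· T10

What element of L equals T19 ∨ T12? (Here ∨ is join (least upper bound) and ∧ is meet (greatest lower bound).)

T5

T19 ∨ T12 = T5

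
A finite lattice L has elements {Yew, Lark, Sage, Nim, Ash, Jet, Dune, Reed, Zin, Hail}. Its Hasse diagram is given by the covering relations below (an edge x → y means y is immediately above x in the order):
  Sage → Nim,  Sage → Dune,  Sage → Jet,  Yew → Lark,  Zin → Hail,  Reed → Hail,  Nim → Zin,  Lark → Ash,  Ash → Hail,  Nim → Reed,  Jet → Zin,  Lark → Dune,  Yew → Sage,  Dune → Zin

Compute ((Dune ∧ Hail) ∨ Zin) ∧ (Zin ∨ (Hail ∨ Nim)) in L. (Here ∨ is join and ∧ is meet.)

Zin

Dune ∧ Hail = Dune
Dune ∨ Zin = Zin
Hail ∨ Nim = Hail
Zin ∨ Hail = Hail
Zin ∧ Hail = Zin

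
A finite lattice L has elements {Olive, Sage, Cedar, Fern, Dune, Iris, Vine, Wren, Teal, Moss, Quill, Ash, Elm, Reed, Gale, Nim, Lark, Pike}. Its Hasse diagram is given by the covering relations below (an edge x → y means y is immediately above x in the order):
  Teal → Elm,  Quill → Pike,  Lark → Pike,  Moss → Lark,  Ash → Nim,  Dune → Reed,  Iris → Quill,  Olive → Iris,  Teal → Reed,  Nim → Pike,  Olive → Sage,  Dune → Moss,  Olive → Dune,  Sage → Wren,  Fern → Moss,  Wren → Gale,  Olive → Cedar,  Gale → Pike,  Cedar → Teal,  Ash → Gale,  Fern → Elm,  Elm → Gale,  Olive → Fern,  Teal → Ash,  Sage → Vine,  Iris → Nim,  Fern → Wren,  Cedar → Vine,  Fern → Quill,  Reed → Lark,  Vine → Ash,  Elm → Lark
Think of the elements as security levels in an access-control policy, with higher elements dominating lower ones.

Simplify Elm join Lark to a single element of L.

Lark

Elm ∨ Lark = Lark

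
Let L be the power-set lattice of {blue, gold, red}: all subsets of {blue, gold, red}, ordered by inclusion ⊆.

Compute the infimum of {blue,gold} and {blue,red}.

{blue}

Under ⊆, meet is intersection: {blue,gold} ∩ {blue,red} = {blue}.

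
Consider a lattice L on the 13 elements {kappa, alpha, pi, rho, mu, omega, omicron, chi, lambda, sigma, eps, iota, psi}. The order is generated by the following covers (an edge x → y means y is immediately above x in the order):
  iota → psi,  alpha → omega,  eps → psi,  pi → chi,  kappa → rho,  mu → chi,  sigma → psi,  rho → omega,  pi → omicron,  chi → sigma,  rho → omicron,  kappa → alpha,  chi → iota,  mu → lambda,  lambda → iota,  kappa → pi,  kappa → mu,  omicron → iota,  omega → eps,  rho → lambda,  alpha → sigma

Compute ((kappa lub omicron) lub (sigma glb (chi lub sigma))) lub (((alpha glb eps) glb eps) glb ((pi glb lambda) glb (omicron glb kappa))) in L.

psi

kappa ∨ omicron = omicron
chi ∨ sigma = sigma
sigma ∧ sigma = sigma
omicron ∨ sigma = psi
alpha ∧ eps = alpha
alpha ∧ eps = alpha
pi ∧ lambda = kappa
omicron ∧ kappa = kappa
kappa ∧ kappa = kappa
alpha ∧ kappa = kappa
psi ∨ kappa = psi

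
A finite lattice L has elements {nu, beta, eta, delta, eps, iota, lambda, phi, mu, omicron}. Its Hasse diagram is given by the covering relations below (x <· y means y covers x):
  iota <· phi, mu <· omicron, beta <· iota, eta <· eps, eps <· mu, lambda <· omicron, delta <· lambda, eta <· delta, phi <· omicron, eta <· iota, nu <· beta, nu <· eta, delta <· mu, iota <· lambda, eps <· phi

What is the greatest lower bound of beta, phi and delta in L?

nu

Common lower bounds of {beta, phi, delta}: nu.
The greatest among these is nu.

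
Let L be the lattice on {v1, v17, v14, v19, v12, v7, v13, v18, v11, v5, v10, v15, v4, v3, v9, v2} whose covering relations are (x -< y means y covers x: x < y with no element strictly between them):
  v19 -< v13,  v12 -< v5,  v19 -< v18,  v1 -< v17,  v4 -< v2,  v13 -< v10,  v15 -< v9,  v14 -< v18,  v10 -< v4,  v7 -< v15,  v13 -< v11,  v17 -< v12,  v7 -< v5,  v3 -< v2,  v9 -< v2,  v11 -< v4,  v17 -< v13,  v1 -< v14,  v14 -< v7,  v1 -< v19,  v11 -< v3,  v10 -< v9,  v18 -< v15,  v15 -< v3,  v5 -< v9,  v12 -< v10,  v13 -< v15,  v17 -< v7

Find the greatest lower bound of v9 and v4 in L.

v10

Common lower bounds of {v9, v4}: v1, v10, v12, v13, v17, v19.
The greatest among these is v10.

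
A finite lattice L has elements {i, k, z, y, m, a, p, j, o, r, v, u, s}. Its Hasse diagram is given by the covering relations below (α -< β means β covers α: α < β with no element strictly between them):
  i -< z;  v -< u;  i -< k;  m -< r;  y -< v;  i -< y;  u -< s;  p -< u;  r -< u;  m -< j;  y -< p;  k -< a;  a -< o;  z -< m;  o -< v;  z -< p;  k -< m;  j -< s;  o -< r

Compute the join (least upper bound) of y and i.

Common upper bounds of {y, i}: p, s, u, v, y.
The least among these is y.

y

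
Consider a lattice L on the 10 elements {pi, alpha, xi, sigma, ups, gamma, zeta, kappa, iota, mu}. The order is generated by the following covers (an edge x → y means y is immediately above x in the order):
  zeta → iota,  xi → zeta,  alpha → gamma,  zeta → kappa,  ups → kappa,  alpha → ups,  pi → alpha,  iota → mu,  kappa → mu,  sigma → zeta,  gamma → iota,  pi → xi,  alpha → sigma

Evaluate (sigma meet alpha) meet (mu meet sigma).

alpha

sigma ∧ alpha = alpha
mu ∧ sigma = sigma
alpha ∧ sigma = alpha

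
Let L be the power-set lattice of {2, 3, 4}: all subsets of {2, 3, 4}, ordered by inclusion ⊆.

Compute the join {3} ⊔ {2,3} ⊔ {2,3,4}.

{2,3,4}

Common upper bounds of {{3}, {2,3}, {2,3,4}}: {2,3,4}.
The least among these is {2,3,4}.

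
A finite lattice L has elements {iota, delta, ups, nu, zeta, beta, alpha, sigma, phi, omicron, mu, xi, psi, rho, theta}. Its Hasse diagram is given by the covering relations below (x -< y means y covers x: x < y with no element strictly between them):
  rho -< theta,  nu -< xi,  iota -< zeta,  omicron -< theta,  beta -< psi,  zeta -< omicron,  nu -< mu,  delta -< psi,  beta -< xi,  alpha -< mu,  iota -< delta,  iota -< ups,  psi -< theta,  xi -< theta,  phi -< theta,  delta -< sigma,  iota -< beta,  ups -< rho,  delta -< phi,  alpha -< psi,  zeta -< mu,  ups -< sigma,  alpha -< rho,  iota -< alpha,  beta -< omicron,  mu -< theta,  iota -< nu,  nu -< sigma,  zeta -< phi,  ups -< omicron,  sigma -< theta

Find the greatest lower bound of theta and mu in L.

mu

Common lower bounds of {theta, mu}: alpha, iota, mu, nu, zeta.
The greatest among these is mu.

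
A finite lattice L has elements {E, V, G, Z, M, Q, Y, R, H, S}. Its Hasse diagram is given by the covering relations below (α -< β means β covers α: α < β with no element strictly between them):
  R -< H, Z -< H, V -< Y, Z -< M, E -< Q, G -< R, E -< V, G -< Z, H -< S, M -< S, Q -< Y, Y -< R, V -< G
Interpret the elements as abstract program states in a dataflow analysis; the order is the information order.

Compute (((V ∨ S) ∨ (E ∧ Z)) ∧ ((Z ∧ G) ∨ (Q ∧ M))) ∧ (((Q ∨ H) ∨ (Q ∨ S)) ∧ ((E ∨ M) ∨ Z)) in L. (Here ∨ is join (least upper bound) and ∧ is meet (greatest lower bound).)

G

V ∨ S = S
E ∧ Z = E
S ∨ E = S
Z ∧ G = G
Q ∧ M = E
G ∨ E = G
S ∧ G = G
Q ∨ H = H
Q ∨ S = S
H ∨ S = S
E ∨ M = M
M ∨ Z = M
S ∧ M = M
G ∧ M = G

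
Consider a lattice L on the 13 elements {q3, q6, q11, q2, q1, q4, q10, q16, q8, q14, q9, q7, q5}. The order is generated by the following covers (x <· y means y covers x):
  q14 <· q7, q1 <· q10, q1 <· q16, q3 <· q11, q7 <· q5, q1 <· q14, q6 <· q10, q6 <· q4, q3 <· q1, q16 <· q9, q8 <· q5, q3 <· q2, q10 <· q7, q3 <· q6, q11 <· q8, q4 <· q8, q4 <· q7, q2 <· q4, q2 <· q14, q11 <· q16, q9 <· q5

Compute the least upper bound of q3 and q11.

Common upper bounds of {q3, q11}: q11, q16, q5, q8, q9.
The least among these is q11.

q11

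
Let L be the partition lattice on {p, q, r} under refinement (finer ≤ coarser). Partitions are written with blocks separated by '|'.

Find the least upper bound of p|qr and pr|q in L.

pqr

Common upper bounds of {p|qr, pr|q}: pqr.
The least among these is pqr.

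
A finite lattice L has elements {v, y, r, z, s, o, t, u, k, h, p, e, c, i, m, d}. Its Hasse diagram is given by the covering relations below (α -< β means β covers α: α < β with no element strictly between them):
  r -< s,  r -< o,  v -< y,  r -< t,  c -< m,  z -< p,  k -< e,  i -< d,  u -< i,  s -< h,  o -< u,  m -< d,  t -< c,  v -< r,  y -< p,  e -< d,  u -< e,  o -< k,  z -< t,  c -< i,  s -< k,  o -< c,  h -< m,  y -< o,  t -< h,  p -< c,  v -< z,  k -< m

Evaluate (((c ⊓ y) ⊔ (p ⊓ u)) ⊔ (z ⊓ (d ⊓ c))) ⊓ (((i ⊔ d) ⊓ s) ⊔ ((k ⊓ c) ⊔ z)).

c ∧ y = y
p ∧ u = y
y ∨ y = y
d ∧ c = c
z ∧ c = z
y ∨ z = p
i ∨ d = d
d ∧ s = s
k ∧ c = o
o ∨ z = c
s ∨ c = m
p ∧ m = p

p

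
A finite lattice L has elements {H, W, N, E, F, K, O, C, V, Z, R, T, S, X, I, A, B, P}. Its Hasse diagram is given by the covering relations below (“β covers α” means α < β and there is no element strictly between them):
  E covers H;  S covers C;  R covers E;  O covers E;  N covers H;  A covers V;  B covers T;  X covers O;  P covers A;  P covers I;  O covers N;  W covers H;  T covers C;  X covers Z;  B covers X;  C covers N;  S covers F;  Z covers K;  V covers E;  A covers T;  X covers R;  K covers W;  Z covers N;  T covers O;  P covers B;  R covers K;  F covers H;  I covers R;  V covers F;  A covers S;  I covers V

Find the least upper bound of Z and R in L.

X

Common upper bounds of {Z, R}: B, P, X.
The least among these is X.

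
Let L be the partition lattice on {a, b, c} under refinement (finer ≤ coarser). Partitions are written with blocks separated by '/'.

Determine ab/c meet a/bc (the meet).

a/b/c

The meet (common refinement) of ab/c and a/bc intersects blocks pairwise, giving a/b/c.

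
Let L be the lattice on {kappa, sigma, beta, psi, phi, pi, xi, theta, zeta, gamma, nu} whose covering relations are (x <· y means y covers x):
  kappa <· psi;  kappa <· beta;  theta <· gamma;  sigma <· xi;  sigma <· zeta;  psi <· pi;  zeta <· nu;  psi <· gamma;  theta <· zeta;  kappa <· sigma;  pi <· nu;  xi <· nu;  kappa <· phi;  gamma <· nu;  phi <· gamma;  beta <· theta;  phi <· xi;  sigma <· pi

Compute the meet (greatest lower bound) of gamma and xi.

phi

Common lower bounds of {gamma, xi}: kappa, phi.
The greatest among these is phi.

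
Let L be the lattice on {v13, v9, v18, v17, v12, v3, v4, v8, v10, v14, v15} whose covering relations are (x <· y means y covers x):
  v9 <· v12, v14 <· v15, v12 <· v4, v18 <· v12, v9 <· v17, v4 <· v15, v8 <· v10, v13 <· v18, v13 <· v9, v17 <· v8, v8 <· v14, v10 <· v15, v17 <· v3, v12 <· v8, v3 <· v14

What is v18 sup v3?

Common upper bounds of {v18, v3}: v14, v15.
The least among these is v14.

v14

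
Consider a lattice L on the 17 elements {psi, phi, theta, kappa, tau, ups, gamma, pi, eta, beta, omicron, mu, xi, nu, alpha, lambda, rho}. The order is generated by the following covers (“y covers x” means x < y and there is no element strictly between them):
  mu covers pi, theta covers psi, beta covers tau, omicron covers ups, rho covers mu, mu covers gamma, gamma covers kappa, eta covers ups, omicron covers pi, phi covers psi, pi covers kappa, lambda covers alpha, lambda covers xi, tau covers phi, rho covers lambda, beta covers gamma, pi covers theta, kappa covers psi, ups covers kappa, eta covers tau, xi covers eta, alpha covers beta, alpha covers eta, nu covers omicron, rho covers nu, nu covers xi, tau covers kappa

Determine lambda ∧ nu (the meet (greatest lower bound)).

xi

Common lower bounds of {lambda, nu}: eta, kappa, phi, psi, tau, ups, xi.
The greatest among these is xi.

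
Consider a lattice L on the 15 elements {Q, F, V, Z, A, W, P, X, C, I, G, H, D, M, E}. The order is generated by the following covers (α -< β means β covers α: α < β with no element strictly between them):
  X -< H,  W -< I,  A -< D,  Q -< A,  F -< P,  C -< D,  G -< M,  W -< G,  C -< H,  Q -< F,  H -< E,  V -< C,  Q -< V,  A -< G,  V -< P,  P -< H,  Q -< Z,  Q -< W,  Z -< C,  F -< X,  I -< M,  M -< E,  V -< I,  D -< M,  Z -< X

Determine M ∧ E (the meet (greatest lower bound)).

Common lower bounds of {M, E}: A, C, D, G, I, M, Q, V, W, Z.
The greatest among these is M.

M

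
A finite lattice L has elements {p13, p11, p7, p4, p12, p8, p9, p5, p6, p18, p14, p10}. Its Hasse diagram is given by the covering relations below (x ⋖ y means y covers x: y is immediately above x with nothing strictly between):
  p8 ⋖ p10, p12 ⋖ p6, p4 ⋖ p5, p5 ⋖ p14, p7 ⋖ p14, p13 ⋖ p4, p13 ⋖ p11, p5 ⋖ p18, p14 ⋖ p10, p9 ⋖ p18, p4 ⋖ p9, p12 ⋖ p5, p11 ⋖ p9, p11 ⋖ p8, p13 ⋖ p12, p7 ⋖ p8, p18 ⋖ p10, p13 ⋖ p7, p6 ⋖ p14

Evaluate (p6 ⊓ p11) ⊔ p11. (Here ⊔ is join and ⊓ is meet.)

p6 ∧ p11 = p13
p13 ∨ p11 = p11

p11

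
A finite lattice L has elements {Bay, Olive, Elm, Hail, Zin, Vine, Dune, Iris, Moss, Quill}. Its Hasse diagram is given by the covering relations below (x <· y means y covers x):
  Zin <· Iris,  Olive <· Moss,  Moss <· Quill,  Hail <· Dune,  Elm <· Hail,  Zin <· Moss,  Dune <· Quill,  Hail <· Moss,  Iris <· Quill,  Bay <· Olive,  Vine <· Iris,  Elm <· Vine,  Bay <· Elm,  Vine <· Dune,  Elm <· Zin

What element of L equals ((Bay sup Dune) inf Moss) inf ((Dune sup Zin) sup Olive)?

Hail

Bay ∨ Dune = Dune
Dune ∧ Moss = Hail
Dune ∨ Zin = Quill
Quill ∨ Olive = Quill
Hail ∧ Quill = Hail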